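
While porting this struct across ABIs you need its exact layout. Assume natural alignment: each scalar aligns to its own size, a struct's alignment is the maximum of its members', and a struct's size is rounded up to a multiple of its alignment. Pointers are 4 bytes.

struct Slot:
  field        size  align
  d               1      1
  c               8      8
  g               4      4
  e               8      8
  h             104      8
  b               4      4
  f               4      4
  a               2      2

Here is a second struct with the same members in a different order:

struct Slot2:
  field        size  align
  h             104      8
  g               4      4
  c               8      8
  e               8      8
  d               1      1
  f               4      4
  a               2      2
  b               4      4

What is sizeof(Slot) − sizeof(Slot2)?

0..1  d  (1B, 1-aligned)
1..8  -- padding (7B)
8..16  c  (8B, 8-aligned)
16..20  g  (4B, 4-aligned)
20..24  -- padding (4B)
24..32  e  (8B, 8-aligned)
32..136  h  (104B, 8-aligned)
136..140  b  (4B, 4-aligned)
140..144  f  (4B, 4-aligned)
144..146  a  (2B, 2-aligned)
146..152  -- tail padding (6B)
sizeof = 152, alignof = 8
— Slot2 —
0..104  h  (104B, 8-aligned)
104..108  g  (4B, 4-aligned)
108..112  -- padding (4B)
112..120  c  (8B, 8-aligned)
120..128  e  (8B, 8-aligned)
128..129  d  (1B, 1-aligned)
129..132  -- padding (3B)
132..136  f  (4B, 4-aligned)
136..138  a  (2B, 2-aligned)
138..140  -- padding (2B)
140..144  b  (4B, 4-aligned)
sizeof = 144, alignof = 8
152 − 144 = 8

8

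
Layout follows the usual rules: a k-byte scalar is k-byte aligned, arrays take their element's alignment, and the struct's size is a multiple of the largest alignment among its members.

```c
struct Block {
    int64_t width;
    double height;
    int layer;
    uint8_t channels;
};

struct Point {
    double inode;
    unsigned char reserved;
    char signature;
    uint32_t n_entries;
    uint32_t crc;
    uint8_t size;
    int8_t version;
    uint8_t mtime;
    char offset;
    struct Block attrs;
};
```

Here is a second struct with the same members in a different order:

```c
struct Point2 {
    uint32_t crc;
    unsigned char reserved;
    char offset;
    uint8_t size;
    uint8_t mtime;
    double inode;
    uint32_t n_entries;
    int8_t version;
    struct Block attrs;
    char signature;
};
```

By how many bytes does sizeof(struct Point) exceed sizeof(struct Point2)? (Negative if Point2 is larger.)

-8

Block: 0..8  width  (8B, 8-aligned); 8..16  height  (8B, 8-aligned); 16..20  layer  (4B, 4-aligned); 20..21  channels  (1B, 1-aligned); 21..24  -- tail padding (3B); sizeof = 24, alignof = 8
0..8  inode  (8B, 8-aligned)
8..9  reserved  (1B, 1-aligned)
9..10  signature  (1B, 1-aligned)
10..12  -- padding (2B)
12..16  n_entries  (4B, 4-aligned)
16..20  crc  (4B, 4-aligned)
20..21  size  (1B, 1-aligned)
21..22  version  (1B, 1-aligned)
22..23  mtime  (1B, 1-aligned)
23..24  offset  (1B, 1-aligned)
24..48  attrs  (24B, 8-aligned)
sizeof = 48, alignof = 8
— Point2 —
0..4  crc  (4B, 4-aligned)
4..5  reserved  (1B, 1-aligned)
5..6  offset  (1B, 1-aligned)
6..7  size  (1B, 1-aligned)
7..8  mtime  (1B, 1-aligned)
8..16  inode  (8B, 8-aligned)
16..20  n_entries  (4B, 4-aligned)
20..21  version  (1B, 1-aligned)
21..24  -- padding (3B)
24..48  attrs  (24B, 8-aligned)
48..49  signature  (1B, 1-aligned)
49..56  -- tail padding (7B)
sizeof = 56, alignof = 8
48 − 56 = -8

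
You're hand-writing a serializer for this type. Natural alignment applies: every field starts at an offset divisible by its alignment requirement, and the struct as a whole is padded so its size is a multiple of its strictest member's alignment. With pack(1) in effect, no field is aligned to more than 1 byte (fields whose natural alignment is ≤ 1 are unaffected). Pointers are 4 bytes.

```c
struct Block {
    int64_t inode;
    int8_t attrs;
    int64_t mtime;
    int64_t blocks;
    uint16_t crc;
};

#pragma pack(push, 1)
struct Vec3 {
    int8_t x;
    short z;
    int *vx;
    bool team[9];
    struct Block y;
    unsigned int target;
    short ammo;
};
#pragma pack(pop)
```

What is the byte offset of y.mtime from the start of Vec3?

Block: 0..8  inode  (8B, 8-aligned); 8..9  attrs  (1B, 1-aligned); 9..16  -- padding (7B); 16..24  mtime  (8B, 8-aligned); 24..32  blocks  (8B, 8-aligned); 32..34  crc  (2B, 2-aligned); 34..40  -- tail padding (6B); sizeof = 40, alignof = 8
0..1  x  (1B, 1-aligned)
1..3  z  (2B, 1-aligned)
3..7  vx  (4B, 1-aligned)
7..16  team  (9B, 1-aligned)
16..56  y  (40B, 1-aligned)
within Block: mtime at 16
16 + 16 = 32

32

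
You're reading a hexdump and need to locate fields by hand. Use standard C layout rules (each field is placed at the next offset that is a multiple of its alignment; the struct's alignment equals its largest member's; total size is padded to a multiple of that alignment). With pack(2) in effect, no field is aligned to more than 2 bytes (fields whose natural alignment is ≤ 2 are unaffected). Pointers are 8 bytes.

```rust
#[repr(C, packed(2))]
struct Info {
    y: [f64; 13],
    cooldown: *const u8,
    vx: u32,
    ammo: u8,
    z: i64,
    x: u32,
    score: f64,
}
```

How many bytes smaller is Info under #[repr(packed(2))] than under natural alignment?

natural layout:
  y at 0 (size 104, align 8) → ends 104
  cooldown at 104 (size 8, align 8) → ends 112
  vx at 112 (size 4, align 4) → ends 116
  ammo at 116 (size 1, align 1) → ends 117
  pad 3 to align 8 for z
  z at 120 (size 8, align 8) → ends 128
  x at 128 (size 4, align 4) → ends 132
  pad 4 to align 8 for score
  score at 136 (size 8, align 8) → ends 144
  total 144 bytes, alignment 8
packed(2) layout:
  y at 0 (size 104, align 2) → ends 104
  cooldown at 104 (size 8, align 2) → ends 112
  vx at 112 (size 4, align 2) → ends 116
  ammo at 116 (size 1, align 1) → ends 117
  pad 1 to align 2 for z
  z at 118 (size 8, align 2) → ends 126
  x at 126 (size 4, align 2) → ends 130
  score at 130 (size 8, align 2) → ends 138
  total 138 bytes, alignment 2
144 − 138 = 6

6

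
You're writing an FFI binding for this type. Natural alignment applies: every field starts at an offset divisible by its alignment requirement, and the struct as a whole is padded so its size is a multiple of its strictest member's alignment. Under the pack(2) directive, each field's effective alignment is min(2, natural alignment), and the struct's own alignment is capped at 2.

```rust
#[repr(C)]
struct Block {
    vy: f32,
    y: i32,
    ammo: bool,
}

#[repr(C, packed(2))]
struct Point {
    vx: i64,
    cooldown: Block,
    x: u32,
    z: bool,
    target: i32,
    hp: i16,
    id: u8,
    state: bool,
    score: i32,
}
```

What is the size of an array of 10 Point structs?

Block: vy at 0 (size 4, align 4) → ends 4; y at 4 (size 4, align 4) → ends 8; ammo at 8 (size 1, align 1) → ends 9; tail pad 3 to reach multiple of 4; total 12 bytes, alignment 4
vx at 0 (size 8, align 2) → ends 8
cooldown at 8 (size 12, align 2) → ends 20
x at 20 (size 4, align 2) → ends 24
z at 24 (size 1, align 1) → ends 25
pad 1 to align 2 for target
target at 26 (size 4, align 2) → ends 30
hp at 30 (size 2, align 2) → ends 32
id at 32 (size 1, align 1) → ends 33
state at 33 (size 1, align 1) → ends 34
score at 34 (size 4, align 2) → ends 38
total 38 bytes, alignment 2
array of 10: 10 × 38 = 380

380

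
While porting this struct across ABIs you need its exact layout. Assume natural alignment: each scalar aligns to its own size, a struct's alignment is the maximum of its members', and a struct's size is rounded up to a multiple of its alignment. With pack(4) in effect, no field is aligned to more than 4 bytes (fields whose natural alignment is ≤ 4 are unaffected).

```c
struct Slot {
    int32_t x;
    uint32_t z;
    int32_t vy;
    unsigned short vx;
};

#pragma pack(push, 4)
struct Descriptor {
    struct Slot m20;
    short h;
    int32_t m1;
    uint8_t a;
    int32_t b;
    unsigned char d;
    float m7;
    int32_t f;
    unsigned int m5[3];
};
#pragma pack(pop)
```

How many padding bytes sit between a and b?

Slot: 0..4  x  (4B, 4-aligned); 4..8  z  (4B, 4-aligned); 8..12  vy  (4B, 4-aligned); 12..14  vx  (2B, 2-aligned); 14..16  -- tail padding (2B); sizeof = 16, alignof = 4
0..16  m20  (16B, 4-aligned)
16..18  h  (2B, 2-aligned)
18..20  -- padding (2B)
20..24  m1  (4B, 4-aligned)
24..25  a  (1B, 1-aligned)
25..28  -- padding (3B)
28..32  b  (4B, 4-aligned)

3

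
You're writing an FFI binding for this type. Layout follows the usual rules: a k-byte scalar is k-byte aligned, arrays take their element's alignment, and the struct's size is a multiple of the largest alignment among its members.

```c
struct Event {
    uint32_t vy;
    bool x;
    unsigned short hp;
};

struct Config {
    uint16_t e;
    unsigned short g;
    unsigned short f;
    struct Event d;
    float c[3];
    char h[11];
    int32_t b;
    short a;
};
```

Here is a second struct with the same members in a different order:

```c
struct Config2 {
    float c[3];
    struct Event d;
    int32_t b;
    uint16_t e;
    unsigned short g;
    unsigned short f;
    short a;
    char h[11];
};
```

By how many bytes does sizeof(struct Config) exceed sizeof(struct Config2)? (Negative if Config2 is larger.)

Event: @0: vy [4B, align 4] → 4; @4: x [1B, align 1] → 5; +1 pad (align 2); @6: hp [2B, align 2] → 8; size 8, align 4
@0: e [2B, align 2] → 2
@2: g [2B, align 2] → 4
@4: f [2B, align 2] → 6
+2 pad (align 4)
@8: d [8B, align 4] → 16
@16: c [12B, align 4] → 28
@28: h [11B, align 1] → 39
+1 pad (align 4)
@40: b [4B, align 4] → 44
@44: a [2B, align 2] → 46
+2 tail pad (align 4)
size 48, align 4
— Config2 —
@0: c [12B, align 4] → 12
@12: d [8B, align 4] → 20
@20: b [4B, align 4] → 24
@24: e [2B, align 2] → 26
@26: g [2B, align 2] → 28
@28: f [2B, align 2] → 30
@30: a [2B, align 2] → 32
@32: h [11B, align 1] → 43
+1 tail pad (align 4)
size 44, align 4
48 − 44 = 4

4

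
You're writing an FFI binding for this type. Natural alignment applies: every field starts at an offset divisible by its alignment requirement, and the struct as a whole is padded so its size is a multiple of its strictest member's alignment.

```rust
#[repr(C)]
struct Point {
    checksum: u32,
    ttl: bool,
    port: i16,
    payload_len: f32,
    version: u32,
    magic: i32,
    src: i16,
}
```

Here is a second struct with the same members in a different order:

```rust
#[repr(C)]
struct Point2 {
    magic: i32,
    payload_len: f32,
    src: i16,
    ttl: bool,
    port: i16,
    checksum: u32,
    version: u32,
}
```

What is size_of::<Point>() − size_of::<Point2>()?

@0: checksum [4B, align 4] → 4
@4: ttl [1B, align 1] → 5
+1 pad (align 2)
@6: port [2B, align 2] → 8
@8: payload_len [4B, align 4] → 12
@12: version [4B, align 4] → 16
@16: magic [4B, align 4] → 20
@20: src [2B, align 2] → 22
+2 tail pad (align 4)
size 24, align 4
— Point2 —
@0: magic [4B, align 4] → 4
@4: payload_len [4B, align 4] → 8
@8: src [2B, align 2] → 10
@10: ttl [1B, align 1] → 11
+1 pad (align 2)
@12: port [2B, align 2] → 14
+2 pad (align 4)
@16: checksum [4B, align 4] → 20
@20: version [4B, align 4] → 24
size 24, align 4
24 − 24 = 0

0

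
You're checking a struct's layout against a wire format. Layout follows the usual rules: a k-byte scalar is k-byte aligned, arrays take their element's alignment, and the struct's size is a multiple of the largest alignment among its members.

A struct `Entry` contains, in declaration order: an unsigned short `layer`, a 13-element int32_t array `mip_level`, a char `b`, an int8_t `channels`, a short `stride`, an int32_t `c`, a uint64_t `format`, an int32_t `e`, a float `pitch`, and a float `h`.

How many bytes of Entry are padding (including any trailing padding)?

layer at 0 (size 2, align 2) → ends 2
pad 2 to align 4 for mip_level
mip_level at 4 (size 52, align 4) → ends 56
b at 56 (size 1, align 1) → ends 57
channels at 57 (size 1, align 1) → ends 58
stride at 58 (size 2, align 2) → ends 60
c at 60 (size 4, align 4) → ends 64
format at 64 (size 8, align 8) → ends 72
e at 72 (size 4, align 4) → ends 76
pitch at 76 (size 4, align 4) → ends 80
h at 80 (size 4, align 4) → ends 84
tail pad 4 to reach multiple of 8
total 88 bytes, alignment 8
data bytes 82, size 88 → padding 6

6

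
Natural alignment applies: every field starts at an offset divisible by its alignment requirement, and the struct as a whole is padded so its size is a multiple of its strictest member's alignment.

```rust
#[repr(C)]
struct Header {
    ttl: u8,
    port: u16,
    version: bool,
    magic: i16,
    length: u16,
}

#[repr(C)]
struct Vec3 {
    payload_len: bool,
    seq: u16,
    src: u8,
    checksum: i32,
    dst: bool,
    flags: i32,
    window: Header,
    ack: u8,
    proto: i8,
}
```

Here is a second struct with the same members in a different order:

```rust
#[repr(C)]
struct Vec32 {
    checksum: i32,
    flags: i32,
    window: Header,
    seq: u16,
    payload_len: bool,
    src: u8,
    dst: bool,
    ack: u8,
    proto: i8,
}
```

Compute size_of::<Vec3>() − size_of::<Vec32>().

Header: ttl at 0 (size 1, align 1) → ends 1; pad 1 to align 2 for port; port at 2 (size 2, align 2) → ends 4; version at 4 (size 1, align 1) → ends 5; pad 1 to align 2 for magic; magic at 6 (size 2, align 2) → ends 8; length at 8 (size 2, align 2) → ends 10; total 10 bytes, alignment 2
payload_len at 0 (size 1, align 1) → ends 1
pad 1 to align 2 for seq
seq at 2 (size 2, align 2) → ends 4
src at 4 (size 1, align 1) → ends 5
pad 3 to align 4 for checksum
checksum at 8 (size 4, align 4) → ends 12
dst at 12 (size 1, align 1) → ends 13
pad 3 to align 4 for flags
flags at 16 (size 4, align 4) → ends 20
window at 20 (size 10, align 2) → ends 30
ack at 30 (size 1, align 1) → ends 31
proto at 31 (size 1, align 1) → ends 32
total 32 bytes, alignment 4
— Vec32 —
checksum at 0 (size 4, align 4) → ends 4
flags at 4 (size 4, align 4) → ends 8
window at 8 (size 10, align 2) → ends 18
seq at 18 (size 2, align 2) → ends 20
payload_len at 20 (size 1, align 1) → ends 21
src at 21 (size 1, align 1) → ends 22
dst at 22 (size 1, align 1) → ends 23
ack at 23 (size 1, align 1) → ends 24
proto at 24 (size 1, align 1) → ends 25
tail pad 3 to reach multiple of 4
total 28 bytes, alignment 4
32 − 28 = 4

4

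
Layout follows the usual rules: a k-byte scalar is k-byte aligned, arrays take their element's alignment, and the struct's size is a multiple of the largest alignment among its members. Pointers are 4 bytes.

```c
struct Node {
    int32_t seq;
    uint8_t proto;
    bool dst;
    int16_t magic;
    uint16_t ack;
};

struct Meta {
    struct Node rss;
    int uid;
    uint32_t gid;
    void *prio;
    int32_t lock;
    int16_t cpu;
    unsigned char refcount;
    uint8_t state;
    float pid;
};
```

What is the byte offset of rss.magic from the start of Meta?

Node: @0: seq [4B, align 4] → 4; @4: proto [1B, align 1] → 5; @5: dst [1B, align 1] → 6; @6: magic [2B, align 2] → 8; @8: ack [2B, align 2] → 10; +2 tail pad (align 4); size 12, align 4
@0: rss [12B, align 4] → 12
within Node: magic at 6
0 + 6 = 6

6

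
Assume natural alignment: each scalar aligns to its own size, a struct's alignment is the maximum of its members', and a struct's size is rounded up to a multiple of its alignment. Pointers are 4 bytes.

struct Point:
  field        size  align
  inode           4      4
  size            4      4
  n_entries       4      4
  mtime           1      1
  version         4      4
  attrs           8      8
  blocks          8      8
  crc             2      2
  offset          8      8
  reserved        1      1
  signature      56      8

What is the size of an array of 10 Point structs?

1200

0..4  inode  (4B, 4-aligned)
4..8  size  (4B, 4-aligned)
8..12  n_entries  (4B, 4-aligned)
12..13  mtime  (1B, 1-aligned)
13..16  -- padding (3B)
16..20  version  (4B, 4-aligned)
20..24  -- padding (4B)
24..32  attrs  (8B, 8-aligned)
32..40  blocks  (8B, 8-aligned)
40..42  crc  (2B, 2-aligned)
42..48  -- padding (6B)
48..56  offset  (8B, 8-aligned)
56..57  reserved  (1B, 1-aligned)
57..64  -- padding (7B)
64..120  signature  (56B, 8-aligned)
sizeof = 120, alignof = 8
array of 10: 10 × 120 = 1200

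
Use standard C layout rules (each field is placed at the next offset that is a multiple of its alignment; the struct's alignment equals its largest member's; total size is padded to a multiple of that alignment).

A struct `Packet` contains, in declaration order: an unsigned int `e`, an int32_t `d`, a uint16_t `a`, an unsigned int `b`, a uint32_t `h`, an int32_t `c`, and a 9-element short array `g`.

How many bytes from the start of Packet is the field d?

@0: e [4B, align 4] → 4
@4: d [4B, align 4] → 8

4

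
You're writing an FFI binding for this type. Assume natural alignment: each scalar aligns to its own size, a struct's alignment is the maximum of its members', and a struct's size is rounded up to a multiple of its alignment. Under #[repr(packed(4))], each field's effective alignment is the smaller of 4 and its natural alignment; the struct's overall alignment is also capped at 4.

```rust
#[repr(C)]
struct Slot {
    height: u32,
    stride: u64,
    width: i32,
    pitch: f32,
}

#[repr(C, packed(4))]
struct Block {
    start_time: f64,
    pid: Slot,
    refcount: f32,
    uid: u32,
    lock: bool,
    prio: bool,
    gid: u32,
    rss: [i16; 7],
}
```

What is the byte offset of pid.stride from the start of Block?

16

Slot: height at 0 (size 4, align 4) → ends 4; pad 4 to align 8 for stride; stride at 8 (size 8, align 8) → ends 16; width at 16 (size 4, align 4) → ends 20; pitch at 20 (size 4, align 4) → ends 24; total 24 bytes, alignment 8
start_time at 0 (size 8, align 4) → ends 8
pid at 8 (size 24, align 4) → ends 32
within Slot: stride at 8
8 + 8 = 16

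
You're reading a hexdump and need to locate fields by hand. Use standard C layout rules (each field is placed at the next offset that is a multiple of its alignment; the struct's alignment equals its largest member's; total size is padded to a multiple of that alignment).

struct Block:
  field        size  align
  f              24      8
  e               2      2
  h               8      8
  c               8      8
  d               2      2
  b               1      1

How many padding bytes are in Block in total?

11

f at 0 (size 24, align 8) → ends 24
e at 24 (size 2, align 2) → ends 26
pad 6 to align 8 for h
h at 32 (size 8, align 8) → ends 40
c at 40 (size 8, align 8) → ends 48
d at 48 (size 2, align 2) → ends 50
b at 50 (size 1, align 1) → ends 51
tail pad 5 to reach multiple of 8
total 56 bytes, alignment 8
data bytes 45, size 56 → padding 11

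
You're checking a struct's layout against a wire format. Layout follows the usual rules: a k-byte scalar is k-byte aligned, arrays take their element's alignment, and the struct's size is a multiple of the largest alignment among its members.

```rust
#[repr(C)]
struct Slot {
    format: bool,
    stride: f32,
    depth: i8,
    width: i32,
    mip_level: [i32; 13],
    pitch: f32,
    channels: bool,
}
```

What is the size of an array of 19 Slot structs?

format at 0 (size 1, align 1) → ends 1
pad 3 to align 4 for stride
stride at 4 (size 4, align 4) → ends 8
depth at 8 (size 1, align 1) → ends 9
pad 3 to align 4 for width
width at 12 (size 4, align 4) → ends 16
mip_level at 16 (size 52, align 4) → ends 68
pitch at 68 (size 4, align 4) → ends 72
channels at 72 (size 1, align 1) → ends 73
tail pad 3 to reach multiple of 4
total 76 bytes, alignment 4
array of 19: 19 × 76 = 1444

1444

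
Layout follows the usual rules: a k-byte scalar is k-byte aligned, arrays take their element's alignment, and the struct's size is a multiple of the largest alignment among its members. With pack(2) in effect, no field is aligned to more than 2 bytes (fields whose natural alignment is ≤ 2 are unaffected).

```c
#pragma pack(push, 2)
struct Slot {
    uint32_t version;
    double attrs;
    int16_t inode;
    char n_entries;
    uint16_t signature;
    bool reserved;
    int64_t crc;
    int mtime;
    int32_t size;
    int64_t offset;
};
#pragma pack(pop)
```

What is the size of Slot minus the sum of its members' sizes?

0..4  version  (4B, 2-aligned)
4..12  attrs  (8B, 2-aligned)
12..14  inode  (2B, 2-aligned)
14..15  n_entries  (1B, 1-aligned)
15..16  -- padding (1B)
16..18  signature  (2B, 2-aligned)
18..19  reserved  (1B, 1-aligned)
19..20  -- padding (1B)
20..28  crc  (8B, 2-aligned)
28..32  mtime  (4B, 2-aligned)
32..36  size  (4B, 2-aligned)
36..44  offset  (8B, 2-aligned)
sizeof = 44, alignof = 2
data bytes 42, size 44 → padding 2

2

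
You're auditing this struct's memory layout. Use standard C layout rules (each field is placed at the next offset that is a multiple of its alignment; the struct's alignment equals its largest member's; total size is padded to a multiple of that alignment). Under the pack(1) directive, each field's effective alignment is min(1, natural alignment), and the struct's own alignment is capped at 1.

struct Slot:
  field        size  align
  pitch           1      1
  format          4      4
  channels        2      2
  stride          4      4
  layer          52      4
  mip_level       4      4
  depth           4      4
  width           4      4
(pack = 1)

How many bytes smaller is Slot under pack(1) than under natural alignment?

natural layout:
  @0: pitch [1B, align 1] → 1
  +3 pad (align 4)
  @4: format [4B, align 4] → 8
  @8: channels [2B, align 2] → 10
  +2 pad (align 4)
  @12: stride [4B, align 4] → 16
  @16: layer [52B, align 4] → 68
  @68: mip_level [4B, align 4] → 72
  @72: depth [4B, align 4] → 76
  @76: width [4B, align 4] → 80
  size 80, align 4
packed(1) layout:
  @0: pitch [1B, align 1] → 1
  @1: format [4B, align 1] → 5
  @5: channels [2B, align 1] → 7
  @7: stride [4B, align 1] → 11
  @11: layer [52B, align 1] → 63
  @63: mip_level [4B, align 1] → 67
  @67: depth [4B, align 1] → 71
  @71: width [4B, align 1] → 75
  size 75, align 1
80 − 75 = 5

5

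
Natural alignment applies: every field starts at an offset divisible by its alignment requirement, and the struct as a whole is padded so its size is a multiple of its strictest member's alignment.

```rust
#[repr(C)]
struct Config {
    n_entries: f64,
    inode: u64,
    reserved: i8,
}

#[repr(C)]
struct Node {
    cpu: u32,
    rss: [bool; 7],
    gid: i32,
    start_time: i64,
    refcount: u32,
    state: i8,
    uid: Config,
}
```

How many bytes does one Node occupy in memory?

56

Config: n_entries at 0 (size 8, align 8) → ends 8; inode at 8 (size 8, align 8) → ends 16; reserved at 16 (size 1, align 1) → ends 17; tail pad 7 to reach multiple of 8; total 24 bytes, alignment 8
cpu at 0 (size 4, align 4) → ends 4
rss at 4 (size 7, align 1) → ends 11
pad 1 to align 4 for gid
gid at 12 (size 4, align 4) → ends 16
start_time at 16 (size 8, align 8) → ends 24
refcount at 24 (size 4, align 4) → ends 28
state at 28 (size 1, align 1) → ends 29
pad 3 to align 8 for uid
uid at 32 (size 24, align 8) → ends 56
total 56 bytes, alignment 8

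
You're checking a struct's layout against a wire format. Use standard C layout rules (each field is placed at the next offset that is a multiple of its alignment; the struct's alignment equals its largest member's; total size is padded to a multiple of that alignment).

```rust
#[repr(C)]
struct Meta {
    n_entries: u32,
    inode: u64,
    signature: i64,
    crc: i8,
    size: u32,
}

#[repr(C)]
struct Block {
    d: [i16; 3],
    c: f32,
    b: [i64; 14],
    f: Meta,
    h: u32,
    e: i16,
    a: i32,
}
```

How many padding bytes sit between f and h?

0

Meta: 0..4  n_entries  (4B, 4-aligned); 4..8  -- padding (4B); 8..16  inode  (8B, 8-aligned); 16..24  signature  (8B, 8-aligned); 24..25  crc  (1B, 1-aligned); 25..28  -- padding (3B); 28..32  size  (4B, 4-aligned); sizeof = 32, alignof = 8
0..6  d  (6B, 2-aligned)
6..8  -- padding (2B)
8..12  c  (4B, 4-aligned)
12..16  -- padding (4B)
16..128  b  (112B, 8-aligned)
128..160  f  (32B, 8-aligned)
160..164  h  (4B, 4-aligned)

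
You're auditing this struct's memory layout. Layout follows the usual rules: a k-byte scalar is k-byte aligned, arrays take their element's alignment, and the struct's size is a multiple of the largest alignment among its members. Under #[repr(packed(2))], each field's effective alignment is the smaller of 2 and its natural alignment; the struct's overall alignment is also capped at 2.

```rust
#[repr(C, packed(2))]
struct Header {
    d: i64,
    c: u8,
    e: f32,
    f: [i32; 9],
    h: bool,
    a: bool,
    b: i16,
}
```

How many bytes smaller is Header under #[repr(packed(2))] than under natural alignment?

natural layout:
  0..8  d  (8B, 8-aligned)
  8..9  c  (1B, 1-aligned)
  9..12  -- padding (3B)
  12..16  e  (4B, 4-aligned)
  16..52  f  (36B, 4-aligned)
  52..53  h  (1B, 1-aligned)
  53..54  a  (1B, 1-aligned)
  54..56  b  (2B, 2-aligned)
  sizeof = 56, alignof = 8
packed(2) layout:
  0..8  d  (8B, 2-aligned)
  8..9  c  (1B, 1-aligned)
  9..10  -- padding (1B)
  10..14  e  (4B, 2-aligned)
  14..50  f  (36B, 2-aligned)
  50..51  h  (1B, 1-aligned)
  51..52  a  (1B, 1-aligned)
  52..54  b  (2B, 2-aligned)
  sizeof = 54, alignof = 2
56 − 54 = 2

2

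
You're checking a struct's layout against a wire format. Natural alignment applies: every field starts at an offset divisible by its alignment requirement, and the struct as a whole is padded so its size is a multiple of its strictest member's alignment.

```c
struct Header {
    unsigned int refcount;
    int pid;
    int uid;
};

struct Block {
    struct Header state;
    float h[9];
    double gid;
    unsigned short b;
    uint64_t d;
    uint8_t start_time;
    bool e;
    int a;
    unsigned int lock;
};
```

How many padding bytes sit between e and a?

2

Header: 0..4  refcount  (4B, 4-aligned); 4..8  pid  (4B, 4-aligned); 8..12  uid  (4B, 4-aligned); sizeof = 12, alignof = 4
0..12  state  (12B, 4-aligned)
12..48  h  (36B, 4-aligned)
48..56  gid  (8B, 8-aligned)
56..58  b  (2B, 2-aligned)
58..64  -- padding (6B)
64..72  d  (8B, 8-aligned)
72..73  start_time  (1B, 1-aligned)
73..74  e  (1B, 1-aligned)
74..76  -- padding (2B)
76..80  a  (4B, 4-aligned)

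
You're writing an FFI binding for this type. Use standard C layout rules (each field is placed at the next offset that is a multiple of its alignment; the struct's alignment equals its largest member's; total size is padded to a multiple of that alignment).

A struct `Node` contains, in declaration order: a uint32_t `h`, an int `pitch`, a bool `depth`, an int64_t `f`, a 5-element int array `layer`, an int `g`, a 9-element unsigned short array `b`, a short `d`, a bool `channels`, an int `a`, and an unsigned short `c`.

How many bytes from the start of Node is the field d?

0..4  h  (4B, 4-aligned)
4..8  pitch  (4B, 4-aligned)
8..9  depth  (1B, 1-aligned)
9..16  -- padding (7B)
16..24  f  (8B, 8-aligned)
24..44  layer  (20B, 4-aligned)
44..48  g  (4B, 4-aligned)
48..66  b  (18B, 2-aligned)
66..68  d  (2B, 2-aligned)

66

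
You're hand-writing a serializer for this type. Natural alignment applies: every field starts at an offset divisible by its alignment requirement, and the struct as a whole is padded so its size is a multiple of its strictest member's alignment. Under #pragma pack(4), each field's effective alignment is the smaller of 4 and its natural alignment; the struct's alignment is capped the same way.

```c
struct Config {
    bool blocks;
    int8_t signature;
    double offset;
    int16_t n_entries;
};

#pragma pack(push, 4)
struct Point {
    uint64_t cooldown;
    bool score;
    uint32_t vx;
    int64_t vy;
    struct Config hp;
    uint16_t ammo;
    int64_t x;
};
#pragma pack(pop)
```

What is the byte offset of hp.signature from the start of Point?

25

Config: @0: blocks [1B, align 1] → 1; @1: signature [1B, align 1] → 2; +6 pad (align 8); @8: offset [8B, align 8] → 16; @16: n_entries [2B, align 2] → 18; +6 tail pad (align 8); size 24, align 8
@0: cooldown [8B, align 4] → 8
@8: score [1B, align 1] → 9
+3 pad (align 4)
@12: vx [4B, align 4] → 16
@16: vy [8B, align 4] → 24
@24: hp [24B, align 4] → 48
within Config: signature at 1
24 + 1 = 25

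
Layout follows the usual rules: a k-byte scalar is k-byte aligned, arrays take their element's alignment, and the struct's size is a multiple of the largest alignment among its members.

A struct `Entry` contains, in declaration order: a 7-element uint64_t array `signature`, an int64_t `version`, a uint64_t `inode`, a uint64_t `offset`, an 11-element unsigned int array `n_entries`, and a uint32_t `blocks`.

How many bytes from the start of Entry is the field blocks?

@0: signature [56B, align 8] → 56
@56: version [8B, align 8] → 64
@64: inode [8B, align 8] → 72
@72: offset [8B, align 8] → 80
@80: n_entries [44B, align 4] → 124
@124: blocks [4B, align 4] → 128

124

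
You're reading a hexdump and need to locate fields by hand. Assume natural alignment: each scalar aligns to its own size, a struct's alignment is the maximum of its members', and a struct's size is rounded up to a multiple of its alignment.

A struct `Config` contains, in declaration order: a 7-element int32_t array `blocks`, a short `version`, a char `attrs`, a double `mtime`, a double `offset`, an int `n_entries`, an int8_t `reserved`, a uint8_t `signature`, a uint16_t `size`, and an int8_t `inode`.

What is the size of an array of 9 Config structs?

@0: blocks [28B, align 4] → 28
@28: version [2B, align 2] → 30
@30: attrs [1B, align 1] → 31
+1 pad (align 8)
@32: mtime [8B, align 8] → 40
@40: offset [8B, align 8] → 48
@48: n_entries [4B, align 4] → 52
@52: reserved [1B, align 1] → 53
@53: signature [1B, align 1] → 54
@54: size [2B, align 2] → 56
@56: inode [1B, align 1] → 57
+7 tail pad (align 8)
size 64, align 8
array of 9: 9 × 64 = 576

576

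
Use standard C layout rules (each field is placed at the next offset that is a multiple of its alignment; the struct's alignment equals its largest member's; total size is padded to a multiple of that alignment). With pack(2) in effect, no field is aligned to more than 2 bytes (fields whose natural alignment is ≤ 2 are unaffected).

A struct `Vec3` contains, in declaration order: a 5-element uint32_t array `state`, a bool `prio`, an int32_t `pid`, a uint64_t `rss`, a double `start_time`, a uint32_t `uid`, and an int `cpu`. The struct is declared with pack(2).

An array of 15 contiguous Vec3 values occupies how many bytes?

0..20  state  (20B, 2-aligned)
20..21  prio  (1B, 1-aligned)
21..22  -- padding (1B)
22..26  pid  (4B, 2-aligned)
26..34  rss  (8B, 2-aligned)
34..42  start_time  (8B, 2-aligned)
42..46  uid  (4B, 2-aligned)
46..50  cpu  (4B, 2-aligned)
sizeof = 50, alignof = 2
array of 15: 15 × 50 = 750

750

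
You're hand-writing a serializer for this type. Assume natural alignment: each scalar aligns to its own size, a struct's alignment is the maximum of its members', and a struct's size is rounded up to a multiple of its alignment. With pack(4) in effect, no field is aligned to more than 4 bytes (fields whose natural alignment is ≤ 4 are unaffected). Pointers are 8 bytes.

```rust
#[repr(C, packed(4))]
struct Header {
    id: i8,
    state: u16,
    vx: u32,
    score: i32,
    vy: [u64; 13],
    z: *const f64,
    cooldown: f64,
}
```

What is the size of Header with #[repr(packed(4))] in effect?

0..1  id  (1B, 1-aligned)
1..2  -- padding (1B)
2..4  state  (2B, 2-aligned)
4..8  vx  (4B, 4-aligned)
8..12  score  (4B, 4-aligned)
12..116  vy  (104B, 4-aligned)
116..124  z  (8B, 4-aligned)
124..132  cooldown  (8B, 4-aligned)
sizeof = 132, alignof = 4

132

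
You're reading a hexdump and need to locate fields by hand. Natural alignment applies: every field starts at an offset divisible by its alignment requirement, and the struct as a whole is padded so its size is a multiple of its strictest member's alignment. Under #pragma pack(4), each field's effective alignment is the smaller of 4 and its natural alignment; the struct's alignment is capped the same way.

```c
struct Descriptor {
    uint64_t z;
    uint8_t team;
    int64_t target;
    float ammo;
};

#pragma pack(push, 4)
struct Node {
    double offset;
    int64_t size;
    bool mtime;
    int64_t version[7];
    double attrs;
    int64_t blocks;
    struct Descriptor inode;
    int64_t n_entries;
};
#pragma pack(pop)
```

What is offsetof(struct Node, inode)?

92

Descriptor: 0..8  z  (8B, 8-aligned); 8..9  team  (1B, 1-aligned); 9..16  -- padding (7B); 16..24  target  (8B, 8-aligned); 24..28  ammo  (4B, 4-aligned); 28..32  -- tail padding (4B); sizeof = 32, alignof = 8
0..8  offset  (8B, 4-aligned)
8..16  size  (8B, 4-aligned)
16..17  mtime  (1B, 1-aligned)
17..20  -- padding (3B)
20..76  version  (56B, 4-aligned)
76..84  attrs  (8B, 4-aligned)
84..92  blocks  (8B, 4-aligned)
92..124  inode  (32B, 4-aligned)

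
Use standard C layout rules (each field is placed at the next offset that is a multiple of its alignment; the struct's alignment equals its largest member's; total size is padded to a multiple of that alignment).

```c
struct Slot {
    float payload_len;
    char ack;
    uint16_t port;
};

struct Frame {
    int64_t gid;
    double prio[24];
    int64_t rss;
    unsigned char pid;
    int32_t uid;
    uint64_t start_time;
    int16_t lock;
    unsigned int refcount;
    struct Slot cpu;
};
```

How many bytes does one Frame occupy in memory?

Slot: @0: payload_len [4B, align 4] → 4; @4: ack [1B, align 1] → 5; +1 pad (align 2); @6: port [2B, align 2] → 8; size 8, align 4
@0: gid [8B, align 8] → 8
@8: prio [192B, align 8] → 200
@200: rss [8B, align 8] → 208
@208: pid [1B, align 1] → 209
+3 pad (align 4)
@212: uid [4B, align 4] → 216
@216: start_time [8B, align 8] → 224
@224: lock [2B, align 2] → 226
+2 pad (align 4)
@228: refcount [4B, align 4] → 232
@232: cpu [8B, align 4] → 240
size 240, align 8

240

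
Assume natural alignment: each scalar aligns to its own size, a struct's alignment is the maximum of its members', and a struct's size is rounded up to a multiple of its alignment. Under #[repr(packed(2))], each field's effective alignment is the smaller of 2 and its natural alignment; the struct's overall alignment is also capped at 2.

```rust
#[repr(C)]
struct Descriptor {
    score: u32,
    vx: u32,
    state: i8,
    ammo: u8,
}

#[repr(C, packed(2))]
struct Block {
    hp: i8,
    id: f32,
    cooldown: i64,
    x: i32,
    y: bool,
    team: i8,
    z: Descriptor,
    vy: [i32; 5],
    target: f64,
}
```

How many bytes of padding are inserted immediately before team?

0

Descriptor: 0..4  score  (4B, 4-aligned); 4..8  vx  (4B, 4-aligned); 8..9  state  (1B, 1-aligned); 9..10  ammo  (1B, 1-aligned); 10..12  -- tail padding (2B); sizeof = 12, alignof = 4
0..1  hp  (1B, 1-aligned)
1..2  -- padding (1B)
2..6  id  (4B, 2-aligned)
6..14  cooldown  (8B, 2-aligned)
14..18  x  (4B, 2-aligned)
18..19  y  (1B, 1-aligned)
19..20  team  (1B, 1-aligned)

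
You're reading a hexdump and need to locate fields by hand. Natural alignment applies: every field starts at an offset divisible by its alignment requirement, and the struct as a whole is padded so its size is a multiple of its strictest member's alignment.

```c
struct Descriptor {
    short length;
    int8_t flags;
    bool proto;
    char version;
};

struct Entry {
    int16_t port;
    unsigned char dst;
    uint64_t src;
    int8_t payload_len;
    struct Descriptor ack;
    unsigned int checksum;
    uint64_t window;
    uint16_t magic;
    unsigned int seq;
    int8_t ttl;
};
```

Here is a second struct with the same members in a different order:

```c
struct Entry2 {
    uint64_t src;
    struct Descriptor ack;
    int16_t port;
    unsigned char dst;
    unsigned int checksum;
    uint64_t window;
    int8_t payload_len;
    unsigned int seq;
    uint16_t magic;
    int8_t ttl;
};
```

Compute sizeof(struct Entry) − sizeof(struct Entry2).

8

Descriptor: @0: length [2B, align 2] → 2; @2: flags [1B, align 1] → 3; @3: proto [1B, align 1] → 4; @4: version [1B, align 1] → 5; +1 tail pad (align 2); size 6, align 2
@0: port [2B, align 2] → 2
@2: dst [1B, align 1] → 3
+5 pad (align 8)
@8: src [8B, align 8] → 16
@16: payload_len [1B, align 1] → 17
+1 pad (align 2)
@18: ack [6B, align 2] → 24
@24: checksum [4B, align 4] → 28
+4 pad (align 8)
@32: window [8B, align 8] → 40
@40: magic [2B, align 2] → 42
+2 pad (align 4)
@44: seq [4B, align 4] → 48
@48: ttl [1B, align 1] → 49
+7 tail pad (align 8)
size 56, align 8
— Entry2 —
@0: src [8B, align 8] → 8
@8: ack [6B, align 2] → 14
@14: port [2B, align 2] → 16
@16: dst [1B, align 1] → 17
+3 pad (align 4)
@20: checksum [4B, align 4] → 24
@24: window [8B, align 8] → 32
@32: payload_len [1B, align 1] → 33
+3 pad (align 4)
@36: seq [4B, align 4] → 40
@40: magic [2B, align 2] → 42
@42: ttl [1B, align 1] → 43
+5 tail pad (align 8)
size 48, align 8
56 − 48 = 8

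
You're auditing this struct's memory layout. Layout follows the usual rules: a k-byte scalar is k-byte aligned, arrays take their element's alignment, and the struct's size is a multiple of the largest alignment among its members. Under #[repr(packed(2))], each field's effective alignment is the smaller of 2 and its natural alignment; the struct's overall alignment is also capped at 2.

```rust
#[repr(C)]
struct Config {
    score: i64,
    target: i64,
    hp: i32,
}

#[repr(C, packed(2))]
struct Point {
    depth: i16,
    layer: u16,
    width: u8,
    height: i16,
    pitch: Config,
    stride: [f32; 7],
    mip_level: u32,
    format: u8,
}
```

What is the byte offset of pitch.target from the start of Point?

Config: score at 0 (size 8, align 8) → ends 8; target at 8 (size 8, align 8) → ends 16; hp at 16 (size 4, align 4) → ends 20; tail pad 4 to reach multiple of 8; total 24 bytes, alignment 8
depth at 0 (size 2, align 2) → ends 2
layer at 2 (size 2, align 2) → ends 4
width at 4 (size 1, align 1) → ends 5
pad 1 to align 2 for height
height at 6 (size 2, align 2) → ends 8
pitch at 8 (size 24, align 2) → ends 32
within Config: target at 8
8 + 8 = 16

16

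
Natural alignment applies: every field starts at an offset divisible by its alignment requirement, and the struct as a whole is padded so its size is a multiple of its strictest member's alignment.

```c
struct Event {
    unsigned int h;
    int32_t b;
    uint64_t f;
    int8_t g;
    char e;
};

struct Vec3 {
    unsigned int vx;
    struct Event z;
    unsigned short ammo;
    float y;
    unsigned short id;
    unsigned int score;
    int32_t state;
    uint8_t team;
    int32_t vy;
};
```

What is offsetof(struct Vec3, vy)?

Event: h at 0 (size 4, align 4) → ends 4; b at 4 (size 4, align 4) → ends 8; f at 8 (size 8, align 8) → ends 16; g at 16 (size 1, align 1) → ends 17; e at 17 (size 1, align 1) → ends 18; tail pad 6 to reach multiple of 8; total 24 bytes, alignment 8
vx at 0 (size 4, align 4) → ends 4
pad 4 to align 8 for z
z at 8 (size 24, align 8) → ends 32
ammo at 32 (size 2, align 2) → ends 34
pad 2 to align 4 for y
y at 36 (size 4, align 4) → ends 40
id at 40 (size 2, align 2) → ends 42
pad 2 to align 4 for score
score at 44 (size 4, align 4) → ends 48
state at 48 (size 4, align 4) → ends 52
team at 52 (size 1, align 1) → ends 53
pad 3 to align 4 for vy
vy at 56 (size 4, align 4) → ends 60

56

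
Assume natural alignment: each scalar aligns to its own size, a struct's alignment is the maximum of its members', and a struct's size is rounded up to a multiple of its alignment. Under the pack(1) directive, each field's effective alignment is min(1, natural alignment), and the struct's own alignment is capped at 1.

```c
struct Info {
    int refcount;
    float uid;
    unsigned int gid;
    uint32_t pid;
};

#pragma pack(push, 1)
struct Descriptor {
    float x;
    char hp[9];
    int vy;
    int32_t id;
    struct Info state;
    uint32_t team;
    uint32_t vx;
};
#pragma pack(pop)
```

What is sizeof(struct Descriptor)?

45 bytes

Info: refcount at 0 (size 4, align 4) → ends 4; uid at 4 (size 4, align 4) → ends 8; gid at 8 (size 4, align 4) → ends 12; pid at 12 (size 4, align 4) → ends 16; total 16 bytes, alignment 4
x at 0 (size 4, align 1) → ends 4
hp at 4 (size 9, align 1) → ends 13
vy at 13 (size 4, align 1) → ends 17
id at 17 (size 4, align 1) → ends 21
state at 21 (size 16, align 1) → ends 37
team at 37 (size 4, align 1) → ends 41
vx at 41 (size 4, align 1) → ends 45
total 45 bytes, alignment 1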